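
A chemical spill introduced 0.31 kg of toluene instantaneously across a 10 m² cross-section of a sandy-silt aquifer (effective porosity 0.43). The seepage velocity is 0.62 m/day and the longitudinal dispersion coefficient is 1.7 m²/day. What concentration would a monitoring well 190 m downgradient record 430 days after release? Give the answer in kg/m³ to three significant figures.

0.000101 kg/m³

For an instantaneous plane source, C(x,t) = M/(n_e·A·√(4πDt)) · exp(−(x−vt)²/(4Dt)), with n_e·A the pore (flow) area.
Plume center vt = 0.62 × 430 = 266.6 m, so the well at 190 m is 76.6 m upgradient of the peak.
√(4πDt) = 95.84 m, giving peak height M/(n_e·A·√(4πDt)) = 0.31/(0.43 × 10 × 95.84) = 0.0007522 kg/m³.
(x−vt)²/(4Dt) = (-76.6)²/(4 × 1.7 × 430) = 2.007; exp(−2.007) = 0.1344.
C = 0.0007522 × 0.1344 = 0.000101 kg/m³.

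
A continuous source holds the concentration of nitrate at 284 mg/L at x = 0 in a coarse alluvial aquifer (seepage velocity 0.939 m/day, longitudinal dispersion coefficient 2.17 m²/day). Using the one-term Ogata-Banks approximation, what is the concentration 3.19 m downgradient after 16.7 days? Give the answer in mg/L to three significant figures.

For a continuous step input, C/C₀ ≈ ½·erfc((x−vt)/(2√(Dt))).
vt = 0.939 × 16.7 = 15.6813 m and 2√(Dt) = 2√(2.17 × 16.7) = 12.04 m.
Argument (x−vt)/(2√(Dt)) = (3.19 − 15.6813)/12.04 = -1.037; ½·erfc(-1.037) = 0.9287.
C = 284 × 0.9287 = 264 mg/L.

264 mg/L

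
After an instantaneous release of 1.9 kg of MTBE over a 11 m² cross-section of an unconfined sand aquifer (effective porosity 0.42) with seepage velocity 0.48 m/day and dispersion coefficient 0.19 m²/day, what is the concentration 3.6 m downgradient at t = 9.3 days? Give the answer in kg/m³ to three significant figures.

For an instantaneous plane source, C(x,t) = M/(n_e·A·√(4πDt)) · exp(−(x−vt)²/(4Dt)), with n_e·A the pore (flow) area.
Plume center vt = 0.48 × 9.3 = 4.464 m, so the well at 3.6 m is 0.864 m upgradient of the peak.
√(4πDt) = 4.712 m, giving peak height M/(n_e·A·√(4πDt)) = 1.9/(0.42 × 11 × 4.712) = 0.08728 kg/m³.
(x−vt)²/(4Dt) = (-0.864)²/(4 × 0.19 × 9.3) = 0.1056; exp(−0.1056) = 0.8998.
C = 0.08728 × 0.8998 = 0.0785 kg/m³.

0.0785 kg/m³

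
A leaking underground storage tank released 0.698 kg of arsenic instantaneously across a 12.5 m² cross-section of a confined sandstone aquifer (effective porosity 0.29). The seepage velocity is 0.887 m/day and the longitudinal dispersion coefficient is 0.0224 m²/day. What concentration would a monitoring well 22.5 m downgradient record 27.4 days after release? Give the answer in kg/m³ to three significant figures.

For an instantaneous plane source, C(x,t) = M/(n_e·A·√(4πDt)) · exp(−(x−vt)²/(4Dt)), with n_e·A the pore (flow) area.
Plume center vt = 0.887 × 27.4 = 24.3038 m, so the well at 22.5 m is 1.8038 m upgradient of the peak.
√(4πDt) = 2.777 m, giving peak height M/(n_e·A·√(4πDt)) = 0.698/(0.29 × 12.5 × 2.777) = 0.06934 kg/m³.
(x−vt)²/(4Dt) = (-1.8038)²/(4 × 0.0224 × 27.4) = 1.325; exp(−1.325) = 0.2658.
C = 0.06934 × 0.2658 = 0.0184 kg/m³.

0.0184 kg/m³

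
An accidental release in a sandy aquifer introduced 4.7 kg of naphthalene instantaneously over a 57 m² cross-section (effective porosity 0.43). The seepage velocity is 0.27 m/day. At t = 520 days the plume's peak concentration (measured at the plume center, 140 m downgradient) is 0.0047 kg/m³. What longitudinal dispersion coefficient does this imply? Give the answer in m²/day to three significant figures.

0.255 m²/day

At the plume center C_max = M/(n_e·A·√(4πDt)), so D = M²/(4πt·(n_e·A·C_max)²).
n_e·A·C_max = 0.43 × 57 × 0.0047 = 0.1152 kg/m.
D = 4.7²/(4π × 520 × 0.1152²) = 0.255 m²/day.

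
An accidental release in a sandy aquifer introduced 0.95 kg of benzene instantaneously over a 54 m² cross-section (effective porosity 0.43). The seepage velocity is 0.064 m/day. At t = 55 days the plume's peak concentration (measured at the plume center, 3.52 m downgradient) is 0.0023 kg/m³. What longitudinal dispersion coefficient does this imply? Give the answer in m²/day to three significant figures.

0.458 m²/day

At the plume center C_max = M/(n_e·A·√(4πDt)), so D = M²/(4πt·(n_e·A·C_max)²).
n_e·A·C_max = 0.43 × 54 × 0.0023 = 0.05341 kg/m.
D = 0.95²/(4π × 55 × 0.05341²) = 0.458 m²/day.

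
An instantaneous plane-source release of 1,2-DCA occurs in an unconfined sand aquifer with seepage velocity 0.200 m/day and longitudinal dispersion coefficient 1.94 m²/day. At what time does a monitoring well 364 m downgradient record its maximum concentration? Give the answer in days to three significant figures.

1770 days

For the 1D instantaneous-source solution, setting ∂C/∂t = 0 at fixed x gives v²t² + 2Dt − x² = 0, so t = (√(D² + v²x²) − D)/v².
√(D² + v²x²) = √(1.94² + 0.200² × 364²) = 72.83; v² = 0.04.
t = (72.83 − 1.94)/0.04 = 1770 days (vs. the pure-advection estimate x/v = 1820 d).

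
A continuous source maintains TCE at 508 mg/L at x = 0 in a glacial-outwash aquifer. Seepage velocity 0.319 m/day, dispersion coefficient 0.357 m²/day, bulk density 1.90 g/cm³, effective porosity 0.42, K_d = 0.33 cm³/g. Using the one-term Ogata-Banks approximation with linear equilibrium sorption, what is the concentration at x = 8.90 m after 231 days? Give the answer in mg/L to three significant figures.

505 mg/L

Retardation factor R = 1 + ρ_b·K_d/n = 1 + 1.90 × 0.33/0.42 = 2.493.
Sorption retards both mechanisms: v_R = v/R = 0.1280 m/day, D_R = D/R = 0.1432 m²/day.
v_R·t = 0.1280 × 231 = 29.568 m; 2√(D_R t) = 11.50 m; argument = (8.90 − 29.568)/11.50 = -1.797.
C = C₀ × ½·erfc(-1.797) = 508 × 0.9945 = 505 mg/L.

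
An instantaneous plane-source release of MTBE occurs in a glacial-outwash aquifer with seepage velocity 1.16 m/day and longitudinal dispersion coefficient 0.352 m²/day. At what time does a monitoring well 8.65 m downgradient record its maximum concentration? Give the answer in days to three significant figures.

7.20 days

For the 1D instantaneous-source solution, setting ∂C/∂t = 0 at fixed x gives v²t² + 2Dt − x² = 0, so t = (√(D² + v²x²) − D)/v².
√(D² + v²x²) = √(0.352² + 1.16² × 8.65²) = 10.04; v² = 1.3456.
t = (10.04 − 0.352)/1.3456 = 7.20 days (vs. the pure-advection estimate x/v = 7.46 d).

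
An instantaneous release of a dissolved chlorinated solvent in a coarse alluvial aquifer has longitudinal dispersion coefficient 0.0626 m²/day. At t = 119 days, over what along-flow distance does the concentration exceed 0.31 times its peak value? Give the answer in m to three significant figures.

11.8 m

The plume is Gaussian with σ = √(2Dt) = √(2 × 0.0626 × 119) = 3.860 m.
C/C_peak = exp(−Δx²/(2σ²)) = 0.31 ⇒ Δx = σ·√(−2 ln 0.31) = 3.860 × 1.530 = 5.906 m.
Width = 2Δx = 11.8 m.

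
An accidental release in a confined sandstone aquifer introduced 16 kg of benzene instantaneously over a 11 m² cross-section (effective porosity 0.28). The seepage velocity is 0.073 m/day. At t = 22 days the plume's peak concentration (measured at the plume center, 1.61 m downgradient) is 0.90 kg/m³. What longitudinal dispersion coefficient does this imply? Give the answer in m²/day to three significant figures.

0.121 m²/day

At the plume center C_max = M/(n_e·A·√(4πDt)), so D = M²/(4πt·(n_e·A·C_max)²).
n_e·A·C_max = 0.28 × 11 × 0.90 = 2.772 kg/m.
D = 16²/(4π × 22 × 2.772²) = 0.121 m²/day.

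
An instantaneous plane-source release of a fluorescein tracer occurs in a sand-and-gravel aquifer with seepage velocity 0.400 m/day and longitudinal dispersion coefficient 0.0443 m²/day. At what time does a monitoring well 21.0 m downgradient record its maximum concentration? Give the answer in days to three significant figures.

For the 1D instantaneous-source solution, setting ∂C/∂t = 0 at fixed x gives v²t² + 2Dt − x² = 0, so t = (√(D² + v²x²) − D)/v².
√(D² + v²x²) = √(0.0443² + 0.400² × 21.0²) = 8.400; v² = 0.16.
t = (8.400 − 0.0443)/0.16 = 52.2 days (vs. the pure-advection estimate x/v = 52.5 d).

52.2 days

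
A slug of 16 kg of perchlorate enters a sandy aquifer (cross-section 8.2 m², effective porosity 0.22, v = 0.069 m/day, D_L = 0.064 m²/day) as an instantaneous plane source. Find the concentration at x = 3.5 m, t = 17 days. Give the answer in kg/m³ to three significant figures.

0.691 kg/m³

For an instantaneous plane source, C(x,t) = M/(n_e·A·√(4πDt)) · exp(−(x−vt)²/(4Dt)), with n_e·A the pore (flow) area.
Plume center vt = 0.069 × 17 = 1.173 m, so the well at 3.5 m is 2.327 m downgradient of the peak.
√(4πDt) = 3.698 m, giving peak height M/(n_e·A·√(4πDt)) = 16/(0.22 × 8.2 × 3.698) = 2.398 kg/m³.
(x−vt)²/(4Dt) = (2.327)²/(4 × 0.064 × 17) = 1.244; exp(−1.244) = 0.2882.
C = 2.398 × 0.2882 = 0.691 kg/m³.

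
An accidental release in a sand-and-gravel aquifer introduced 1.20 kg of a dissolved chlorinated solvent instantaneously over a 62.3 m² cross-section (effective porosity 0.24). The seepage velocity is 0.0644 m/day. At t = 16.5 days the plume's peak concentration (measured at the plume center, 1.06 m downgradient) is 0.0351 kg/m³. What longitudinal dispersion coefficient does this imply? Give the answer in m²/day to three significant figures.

0.0252 m²/day

At the plume center C_max = M/(n_e·A·√(4πDt)), so D = M²/(4πt·(n_e·A·C_max)²).
n_e·A·C_max = 0.24 × 62.3 × 0.0351 = 0.5248 kg/m.
D = 1.20²/(4π × 16.5 × 0.5248²) = 0.0252 m²/day.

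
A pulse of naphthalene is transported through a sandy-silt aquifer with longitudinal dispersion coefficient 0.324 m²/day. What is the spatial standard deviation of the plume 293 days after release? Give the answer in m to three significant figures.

Dispersive spreading gives a Gaussian with σ² = 2Dt; advection only shifts the center.
σ = √(2 × 0.324 × 293) = 13.8 m.

13.8 m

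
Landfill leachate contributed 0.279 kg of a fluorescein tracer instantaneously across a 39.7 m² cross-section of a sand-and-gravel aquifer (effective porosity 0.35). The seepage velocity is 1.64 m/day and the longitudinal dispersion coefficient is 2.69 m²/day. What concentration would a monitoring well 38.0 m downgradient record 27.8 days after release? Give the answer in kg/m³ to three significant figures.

0.000540 kg/m³

For an instantaneous plane source, C(x,t) = M/(n_e·A·√(4πDt)) · exp(−(x−vt)²/(4Dt)), with n_e·A the pore (flow) area.
Plume center vt = 1.64 × 27.8 = 45.592 m, so the well at 38.0 m is 7.592 m upgradient of the peak.
√(4πDt) = 30.66 m, giving peak height M/(n_e·A·√(4πDt)) = 0.279/(0.35 × 39.7 × 30.66) = 0.0006549 kg/m³.
(x−vt)²/(4Dt) = (-7.592)²/(4 × 2.69 × 27.8) = 0.1927; exp(−0.1927) = 0.8247.
C = 0.0006549 × 0.8247 = 0.000540 kg/m³.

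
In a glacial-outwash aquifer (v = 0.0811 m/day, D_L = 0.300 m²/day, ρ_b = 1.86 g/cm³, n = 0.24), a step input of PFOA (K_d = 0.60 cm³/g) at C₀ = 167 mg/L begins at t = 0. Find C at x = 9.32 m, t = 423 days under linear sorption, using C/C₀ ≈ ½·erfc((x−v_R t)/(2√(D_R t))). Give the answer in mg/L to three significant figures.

52.4 mg/L

Retardation factor R = 1 + ρ_b·K_d/n = 1 + 1.86 × 0.60/0.24 = 5.650.
Sorption retards both mechanisms: v_R = v/R = 0.01435 m/day, D_R = D/R = 0.05310 m²/day.
v_R·t = 0.01435 × 423 = 6.07005 m; 2√(D_R t) = 9.479 m; argument = (9.32 − 6.07005)/9.479 = 0.3429.
C = C₀ × ½·erfc(0.3429) = 167 × 0.3139 = 52.4 mg/L.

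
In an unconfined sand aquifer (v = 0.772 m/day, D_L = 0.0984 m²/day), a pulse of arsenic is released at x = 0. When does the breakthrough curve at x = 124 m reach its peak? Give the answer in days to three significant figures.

160 days

For the 1D instantaneous-source solution, setting ∂C/∂t = 0 at fixed x gives v²t² + 2Dt − x² = 0, so t = (√(D² + v²x²) − D)/v².
√(D² + v²x²) = √(0.0984² + 0.772² × 124²) = 95.73; v² = 0.595984.
t = (95.73 − 0.0984)/0.595984 = 160 days (vs. the pure-advection estimate x/v = 161 d).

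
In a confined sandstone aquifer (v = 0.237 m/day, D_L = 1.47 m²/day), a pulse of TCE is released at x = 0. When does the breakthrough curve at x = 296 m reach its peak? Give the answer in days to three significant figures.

For the 1D instantaneous-source solution, setting ∂C/∂t = 0 at fixed x gives v²t² + 2Dt − x² = 0, so t = (√(D² + v²x²) − D)/v².
√(D² + v²x²) = √(1.47² + 0.237² × 296²) = 70.17; v² = 0.056169.
t = (70.17 − 1.47)/0.056169 = 1220 days (vs. the pure-advection estimate x/v = 1250 d).

1220 days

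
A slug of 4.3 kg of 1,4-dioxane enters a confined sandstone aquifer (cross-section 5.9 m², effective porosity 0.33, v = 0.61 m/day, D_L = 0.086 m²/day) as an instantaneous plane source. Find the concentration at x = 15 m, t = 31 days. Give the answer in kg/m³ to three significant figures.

0.0910 kg/m³

For an instantaneous plane source, C(x,t) = M/(n_e·A·√(4πDt)) · exp(−(x−vt)²/(4Dt)), with n_e·A the pore (flow) area.
Plume center vt = 0.61 × 31 = 18.91 m, so the well at 15 m is 3.91 m upgradient of the peak.
√(4πDt) = 5.788 m, giving peak height M/(n_e·A·√(4πDt)) = 4.3/(0.33 × 5.9 × 5.788) = 0.3816 kg/m³.
(x−vt)²/(4Dt) = (-3.91)²/(4 × 0.086 × 31) = 1.434; exp(−1.434) = 0.2384.
C = 0.3816 × 0.2384 = 0.0910 kg/m³.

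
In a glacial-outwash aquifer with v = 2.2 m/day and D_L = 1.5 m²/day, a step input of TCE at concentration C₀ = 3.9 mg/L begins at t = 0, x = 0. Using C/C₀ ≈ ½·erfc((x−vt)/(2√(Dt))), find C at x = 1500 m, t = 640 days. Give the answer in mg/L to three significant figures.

For a continuous step input, C/C₀ ≈ ½·erfc((x−vt)/(2√(Dt))).
vt = 2.2 × 640 = 1408 m and 2√(Dt) = 2√(1.5 × 640) = 61.97 m.
Argument (x−vt)/(2√(Dt)) = (1500 − 1408)/61.97 = 1.485; ½·erfc(1.485) = 0.01786.
C = 3.9 × 0.01786 = 0.0697 mg/L.

0.0697 mg/L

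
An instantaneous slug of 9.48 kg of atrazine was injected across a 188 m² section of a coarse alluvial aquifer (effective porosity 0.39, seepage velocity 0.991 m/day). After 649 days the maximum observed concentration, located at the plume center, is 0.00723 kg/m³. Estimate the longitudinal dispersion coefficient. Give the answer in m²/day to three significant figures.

At the plume center C_max = M/(n_e·A·√(4πDt)), so D = M²/(4πt·(n_e·A·C_max)²).
n_e·A·C_max = 0.39 × 188 × 0.00723 = 0.5301 kg/m.
D = 9.48²/(4π × 649 × 0.5301²) = 0.0392 m²/day.

0.0392 m²/day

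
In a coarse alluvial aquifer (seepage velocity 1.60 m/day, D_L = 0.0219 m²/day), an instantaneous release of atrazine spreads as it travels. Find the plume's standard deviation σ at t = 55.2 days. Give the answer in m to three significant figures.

Dispersive spreading gives a Gaussian with σ² = 2Dt; advection only shifts the center.
σ = √(2 × 0.0219 × 55.2) = 1.55 m.

1.55 m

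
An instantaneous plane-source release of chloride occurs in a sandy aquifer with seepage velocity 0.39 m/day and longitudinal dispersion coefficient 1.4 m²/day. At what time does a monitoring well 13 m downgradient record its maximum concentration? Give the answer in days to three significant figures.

For the 1D instantaneous-source solution, setting ∂C/∂t = 0 at fixed x gives v²t² + 2Dt − x² = 0, so t = (√(D² + v²x²) − D)/v².
√(D² + v²x²) = √(1.4² + 0.39² × 13²) = 5.260; v² = 0.1521.
t = (5.260 − 1.4)/0.1521 = 25.4 days (vs. the pure-advection estimate x/v = 33.3 d).

25.4 days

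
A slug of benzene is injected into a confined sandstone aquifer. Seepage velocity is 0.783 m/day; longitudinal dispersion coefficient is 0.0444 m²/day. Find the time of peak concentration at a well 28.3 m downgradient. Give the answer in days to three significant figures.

For the 1D instantaneous-source solution, setting ∂C/∂t = 0 at fixed x gives v²t² + 2Dt − x² = 0, so t = (√(D² + v²x²) − D)/v².
√(D² + v²x²) = √(0.0444² + 0.783² × 28.3²) = 22.16; v² = 0.613089.
t = (22.16 − 0.0444)/0.613089 = 36.1 days (vs. the pure-advection estimate x/v = 36.1 d).

36.1 days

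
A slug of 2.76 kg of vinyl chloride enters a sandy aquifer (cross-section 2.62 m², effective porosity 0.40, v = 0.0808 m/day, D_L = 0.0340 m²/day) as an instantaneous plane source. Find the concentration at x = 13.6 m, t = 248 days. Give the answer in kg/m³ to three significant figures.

For an instantaneous plane source, C(x,t) = M/(n_e·A·√(4πDt)) · exp(−(x−vt)²/(4Dt)), with n_e·A the pore (flow) area.
Plume center vt = 0.0808 × 248 = 20.0384 m, so the well at 13.6 m is 6.4384 m upgradient of the peak.
√(4πDt) = 10.29 m, giving peak height M/(n_e·A·√(4πDt)) = 2.76/(0.40 × 2.62 × 10.29) = 0.2559 kg/m³.
(x−vt)²/(4Dt) = (-6.4384)²/(4 × 0.0340 × 248) = 1.229; exp(−1.229) = 0.2926.
C = 0.2559 × 0.2926 = 0.0749 kg/m³.

0.0749 kg/m³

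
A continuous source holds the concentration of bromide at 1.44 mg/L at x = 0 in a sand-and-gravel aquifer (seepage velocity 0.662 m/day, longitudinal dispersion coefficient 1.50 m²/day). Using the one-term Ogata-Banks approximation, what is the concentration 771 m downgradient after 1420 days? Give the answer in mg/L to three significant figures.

1.43 mg/L

For a continuous step input, C/C₀ ≈ ½·erfc((x−vt)/(2√(Dt))).
vt = 0.662 × 1420 = 940.04 m and 2√(Dt) = 2√(1.50 × 1420) = 92.30 m.
Argument (x−vt)/(2√(Dt)) = (771 − 940.04)/92.30 = -1.831; ½·erfc(-1.831) = 0.9952.
C = 1.44 × 0.9952 = 1.43 mg/L.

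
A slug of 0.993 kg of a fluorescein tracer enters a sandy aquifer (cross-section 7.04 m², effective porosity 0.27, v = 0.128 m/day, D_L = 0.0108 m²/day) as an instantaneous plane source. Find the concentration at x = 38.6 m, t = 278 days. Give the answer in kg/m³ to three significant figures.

For an instantaneous plane source, C(x,t) = M/(n_e·A·√(4πDt)) · exp(−(x−vt)²/(4Dt)), with n_e·A the pore (flow) area.
Plume center vt = 0.128 × 278 = 35.584 m, so the well at 38.6 m is 3.016 m downgradient of the peak.
√(4πDt) = 6.142 m, giving peak height M/(n_e·A·√(4πDt)) = 0.993/(0.27 × 7.04 × 6.142) = 0.08506 kg/m³.
(x−vt)²/(4Dt) = (3.016)²/(4 × 0.0108 × 278) = 0.7574; exp(−0.7574) = 0.4689.
C = 0.08506 × 0.4689 = 0.0399 kg/m³.

0.0399 kg/m³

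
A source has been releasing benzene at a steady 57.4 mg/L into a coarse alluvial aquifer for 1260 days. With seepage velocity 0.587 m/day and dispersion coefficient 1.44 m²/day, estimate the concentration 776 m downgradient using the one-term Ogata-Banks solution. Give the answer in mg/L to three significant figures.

For a continuous step input, C/C₀ ≈ ½·erfc((x−vt)/(2√(Dt))).
vt = 0.587 × 1260 = 739.62 m and 2√(Dt) = 2√(1.44 × 1260) = 85.19 m.
Argument (x−vt)/(2√(Dt)) = (776 − 739.62)/85.19 = 0.4270; ½·erfc(0.4270) = 0.2730.
C = 57.4 × 0.2730 = 15.7 mg/L.

15.7 mg/L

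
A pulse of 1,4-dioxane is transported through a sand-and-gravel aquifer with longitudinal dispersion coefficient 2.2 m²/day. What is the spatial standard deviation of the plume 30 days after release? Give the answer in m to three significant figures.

11.5 m

Dispersive spreading gives a Gaussian with σ² = 2Dt; advection only shifts the center.
σ = √(2 × 2.2 × 30) = 11.5 m.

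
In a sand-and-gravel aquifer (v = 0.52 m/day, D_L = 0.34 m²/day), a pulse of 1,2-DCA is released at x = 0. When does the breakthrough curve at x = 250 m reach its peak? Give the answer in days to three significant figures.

480 days

For the 1D instantaneous-source solution, setting ∂C/∂t = 0 at fixed x gives v²t² + 2Dt − x² = 0, so t = (√(D² + v²x²) − D)/v².
√(D² + v²x²) = √(0.34² + 0.52² × 250²) = 130.0; v² = 0.2704.
t = (130.0 − 0.34)/0.2704 = 480 days (vs. the pure-advection estimate x/v = 481 d).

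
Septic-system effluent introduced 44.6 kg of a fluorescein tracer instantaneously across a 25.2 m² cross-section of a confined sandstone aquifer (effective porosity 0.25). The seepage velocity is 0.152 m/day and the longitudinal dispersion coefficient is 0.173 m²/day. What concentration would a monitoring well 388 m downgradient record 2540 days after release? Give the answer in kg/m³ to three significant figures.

For an instantaneous plane source, C(x,t) = M/(n_e·A·√(4πDt)) · exp(−(x−vt)²/(4Dt)), with n_e·A the pore (flow) area.
Plume center vt = 0.152 × 2540 = 386.08 m, so the well at 388 m is 1.92 m downgradient of the peak.
√(4πDt) = 74.31 m, giving peak height M/(n_e·A·√(4πDt)) = 44.6/(0.25 × 25.2 × 74.31) = 0.09527 kg/m³.
(x−vt)²/(4Dt) = (1.92)²/(4 × 0.173 × 2540) = 0.002097; exp(−0.002097) = 0.9979.
C = 0.09527 × 0.9979 = 0.0951 kg/m³.

0.0951 kg/m³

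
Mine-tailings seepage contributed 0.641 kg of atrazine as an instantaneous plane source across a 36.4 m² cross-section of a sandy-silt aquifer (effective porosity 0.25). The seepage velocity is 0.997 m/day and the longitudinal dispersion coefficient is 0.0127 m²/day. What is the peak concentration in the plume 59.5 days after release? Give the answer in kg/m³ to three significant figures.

0.0229 kg/m³

The peak of an instantaneous 1D plume sits at x = vt; there the Gaussian factor is 1 and C_max = M/(n_e·A·√(4πDt)), where n_e·A is the pore area the mass is dissolved in.
√(4πDt) = √(4π × 0.0127 × 59.5) = 3.082 m, so C_max = 0.641/(0.25 × 36.4 × 3.082) = 0.0229 kg/m³.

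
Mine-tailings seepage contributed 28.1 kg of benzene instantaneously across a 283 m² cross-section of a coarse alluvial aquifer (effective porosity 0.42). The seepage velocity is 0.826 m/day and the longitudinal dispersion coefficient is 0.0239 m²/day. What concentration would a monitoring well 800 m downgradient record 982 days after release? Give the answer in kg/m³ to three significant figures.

For an instantaneous plane source, C(x,t) = M/(n_e·A·√(4πDt)) · exp(−(x−vt)²/(4Dt)), with n_e·A the pore (flow) area.
Plume center vt = 0.826 × 982 = 811.132 m, so the well at 800 m is 11.132 m upgradient of the peak.
√(4πDt) = 17.17 m, giving peak height M/(n_e·A·√(4πDt)) = 28.1/(0.42 × 283 × 17.17) = 0.01377 kg/m³.
(x−vt)²/(4Dt) = (-11.132)²/(4 × 0.0239 × 982) = 1.320; exp(−1.320) = 0.2671.
C = 0.01377 × 0.2671 = 0.00368 kg/m³.

0.00368 kg/m³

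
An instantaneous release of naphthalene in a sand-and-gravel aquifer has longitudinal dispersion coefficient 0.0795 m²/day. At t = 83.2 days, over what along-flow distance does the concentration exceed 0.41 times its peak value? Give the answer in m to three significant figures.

The plume is Gaussian with σ = √(2Dt) = √(2 × 0.0795 × 83.2) = 3.637 m.
C/C_peak = exp(−Δx²/(2σ²)) = 0.41 ⇒ Δx = σ·√(−2 ln 0.41) = 3.637 × 1.335 = 4.855 m.
Width = 2Δx = 9.71 m.

9.71 m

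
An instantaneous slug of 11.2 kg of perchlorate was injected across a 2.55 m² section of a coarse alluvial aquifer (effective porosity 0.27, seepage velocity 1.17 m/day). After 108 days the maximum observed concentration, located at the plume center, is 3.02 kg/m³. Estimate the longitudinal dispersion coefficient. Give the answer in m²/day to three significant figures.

At the plume center C_max = M/(n_e·A·√(4πDt)), so D = M²/(4πt·(n_e·A·C_max)²).
n_e·A·C_max = 0.27 × 2.55 × 3.02 = 2.079 kg/m.
D = 11.2²/(4π × 108 × 2.079²) = 0.0214 m²/day.

0.0214 m²/day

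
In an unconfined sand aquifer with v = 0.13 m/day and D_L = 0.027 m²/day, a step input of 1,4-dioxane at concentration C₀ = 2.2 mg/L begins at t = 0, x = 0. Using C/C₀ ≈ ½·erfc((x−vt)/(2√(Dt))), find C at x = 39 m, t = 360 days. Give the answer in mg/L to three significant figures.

For a continuous step input, C/C₀ ≈ ½·erfc((x−vt)/(2√(Dt))).
vt = 0.13 × 360 = 46.8 m and 2√(Dt) = 2√(0.027 × 360) = 6.235 m.
Argument (x−vt)/(2√(Dt)) = (39 − 46.8)/6.235 = -1.251; ½·erfc(-1.251) = 0.9616.
C = 2.2 × 0.9616 = 2.12 mg/L.

2.12 mg/L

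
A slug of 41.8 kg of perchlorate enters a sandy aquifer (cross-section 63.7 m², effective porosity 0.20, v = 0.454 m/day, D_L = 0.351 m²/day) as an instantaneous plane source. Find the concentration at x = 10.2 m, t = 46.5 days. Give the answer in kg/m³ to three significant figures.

0.0370 kg/m³

For an instantaneous plane source, C(x,t) = M/(n_e·A·√(4πDt)) · exp(−(x−vt)²/(4Dt)), with n_e·A the pore (flow) area.
Plume center vt = 0.454 × 46.5 = 21.111 m, so the well at 10.2 m is 10.911 m upgradient of the peak.
√(4πDt) = 14.32 m, giving peak height M/(n_e·A·√(4πDt)) = 41.8/(0.20 × 63.7 × 14.32) = 0.2291 kg/m³.
(x−vt)²/(4Dt) = (-10.911)²/(4 × 0.351 × 46.5) = 1.824; exp(−1.824) = 0.1614.
C = 0.2291 × 0.1614 = 0.0370 kg/m³.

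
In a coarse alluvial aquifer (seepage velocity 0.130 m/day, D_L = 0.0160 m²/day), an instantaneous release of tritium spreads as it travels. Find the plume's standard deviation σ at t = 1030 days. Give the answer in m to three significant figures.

5.74 m

Dispersive spreading gives a Gaussian with σ² = 2Dt; advection only shifts the center.
σ = √(2 × 0.0160 × 1030) = 5.74 m.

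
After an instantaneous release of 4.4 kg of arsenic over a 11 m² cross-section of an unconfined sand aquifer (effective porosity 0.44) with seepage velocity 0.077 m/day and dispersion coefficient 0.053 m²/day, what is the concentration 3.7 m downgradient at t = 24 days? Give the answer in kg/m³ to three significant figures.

For an instantaneous plane source, C(x,t) = M/(n_e·A·√(4πDt)) · exp(−(x−vt)²/(4Dt)), with n_e·A the pore (flow) area.
Plume center vt = 0.077 × 24 = 1.848 m, so the well at 3.7 m is 1.852 m downgradient of the peak.
√(4πDt) = 3.998 m, giving peak height M/(n_e·A·√(4πDt)) = 4.4/(0.44 × 11 × 3.998) = 0.2274 kg/m³.
(x−vt)²/(4Dt) = (1.852)²/(4 × 0.053 × 24) = 0.6741; exp(−0.6741) = 0.5096.
C = 0.2274 × 0.5096 = 0.116 kg/m³.

0.116 kg/m³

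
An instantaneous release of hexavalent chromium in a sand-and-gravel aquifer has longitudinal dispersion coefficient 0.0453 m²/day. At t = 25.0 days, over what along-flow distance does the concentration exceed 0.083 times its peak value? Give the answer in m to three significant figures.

The plume is Gaussian with σ = √(2Dt) = √(2 × 0.0453 × 25.0) = 1.505 m.
C/C_peak = exp(−Δx²/(2σ²)) = 0.083 ⇒ Δx = σ·√(−2 ln 0.083) = 1.505 × 2.231 = 3.358 m.
Width = 2Δx = 6.72 m.

6.72 m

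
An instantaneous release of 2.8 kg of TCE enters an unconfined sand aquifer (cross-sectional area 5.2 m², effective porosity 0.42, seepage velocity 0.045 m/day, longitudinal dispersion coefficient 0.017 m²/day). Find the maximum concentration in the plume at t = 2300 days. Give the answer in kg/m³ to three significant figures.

The peak of an instantaneous 1D plume sits at x = vt; there the Gaussian factor is 1 and C_max = M/(n_e·A·√(4πDt)), where n_e·A is the pore area the mass is dissolved in.
√(4πDt) = √(4π × 0.017 × 2300) = 22.17 m, so C_max = 2.8/(0.42 × 5.2 × 22.17) = 0.0578 kg/m³.

0.0578 kg/m³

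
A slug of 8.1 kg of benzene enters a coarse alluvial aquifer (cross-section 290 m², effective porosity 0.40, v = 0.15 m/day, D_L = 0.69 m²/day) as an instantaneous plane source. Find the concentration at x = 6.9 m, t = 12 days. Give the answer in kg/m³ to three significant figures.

For an instantaneous plane source, C(x,t) = M/(n_e·A·√(4πDt)) · exp(−(x−vt)²/(4Dt)), with n_e·A the pore (flow) area.
Plume center vt = 0.15 × 12 = 1.8 m, so the well at 6.9 m is 5.1 m downgradient of the peak.
√(4πDt) = 10.20 m, giving peak height M/(n_e·A·√(4πDt)) = 8.1/(0.40 × 290 × 10.20) = 0.006846 kg/m³.
(x−vt)²/(4Dt) = (5.1)²/(4 × 0.69 × 12) = 0.7853; exp(−0.7853) = 0.4560.
C = 0.006846 × 0.4560 = 0.00312 kg/m³.

0.00312 kg/m³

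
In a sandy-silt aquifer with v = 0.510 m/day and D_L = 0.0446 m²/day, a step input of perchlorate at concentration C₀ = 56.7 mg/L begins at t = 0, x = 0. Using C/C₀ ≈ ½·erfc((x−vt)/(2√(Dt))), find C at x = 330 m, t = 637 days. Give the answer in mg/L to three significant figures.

For a continuous step input, C/C₀ ≈ ½·erfc((x−vt)/(2√(Dt))).
vt = 0.510 × 637 = 324.87 m and 2√(Dt) = 2√(0.0446 × 637) = 10.66 m.
Argument (x−vt)/(2√(Dt)) = (330 − 324.87)/10.66 = 0.4812; ½·erfc(0.4812) = 0.2481.
C = 56.7 × 0.2481 = 14.1 mg/L.

14.1 mg/L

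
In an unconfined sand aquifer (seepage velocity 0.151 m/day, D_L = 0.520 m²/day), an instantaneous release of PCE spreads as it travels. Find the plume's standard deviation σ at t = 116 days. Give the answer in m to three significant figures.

11.0 m

Dispersive spreading gives a Gaussian with σ² = 2Dt; advection only shifts the center.
σ = √(2 × 0.520 × 116) = 11.0 m.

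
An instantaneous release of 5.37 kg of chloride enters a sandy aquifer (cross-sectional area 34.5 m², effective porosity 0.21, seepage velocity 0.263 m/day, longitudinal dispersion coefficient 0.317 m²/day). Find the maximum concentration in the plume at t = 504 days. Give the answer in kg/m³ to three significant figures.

The peak of an instantaneous 1D plume sits at x = vt; there the Gaussian factor is 1 and C_max = M/(n_e·A·√(4πDt)), where n_e·A is the pore area the mass is dissolved in.
√(4πDt) = √(4π × 0.317 × 504) = 44.81 m, so C_max = 5.37/(0.21 × 34.5 × 44.81) = 0.0165 kg/m³.

0.0165 kg/m³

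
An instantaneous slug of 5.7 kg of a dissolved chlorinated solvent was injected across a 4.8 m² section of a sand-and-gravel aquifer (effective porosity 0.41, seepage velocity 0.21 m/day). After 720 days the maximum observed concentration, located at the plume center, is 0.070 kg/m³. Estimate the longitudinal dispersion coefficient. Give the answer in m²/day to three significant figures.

At the plume center C_max = M/(n_e·A·√(4πDt)), so D = M²/(4πt·(n_e·A·C_max)²).
n_e·A·C_max = 0.41 × 4.8 × 0.070 = 0.1378 kg/m.
D = 5.7²/(4π × 720 × 0.1378²) = 0.189 m²/day.

0.189 m²/day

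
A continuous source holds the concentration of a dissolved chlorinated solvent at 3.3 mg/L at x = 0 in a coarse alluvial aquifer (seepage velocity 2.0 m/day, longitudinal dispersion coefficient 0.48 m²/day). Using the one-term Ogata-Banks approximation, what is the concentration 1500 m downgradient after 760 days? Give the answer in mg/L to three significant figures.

For a continuous step input, C/C₀ ≈ ½·erfc((x−vt)/(2√(Dt))).
vt = 2.0 × 760 = 1520 m and 2√(Dt) = 2√(0.48 × 760) = 38.20 m.
Argument (x−vt)/(2√(Dt)) = (1500 − 1520)/38.20 = -0.5236; ½·erfc(-0.5236) = 0.7705.
C = 3.3 × 0.7705 = 2.54 mg/L.

2.54 mg/L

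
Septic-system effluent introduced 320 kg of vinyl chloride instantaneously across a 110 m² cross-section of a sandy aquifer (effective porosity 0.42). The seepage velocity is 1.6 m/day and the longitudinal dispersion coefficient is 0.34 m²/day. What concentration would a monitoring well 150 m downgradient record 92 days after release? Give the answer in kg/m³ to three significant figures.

0.328 kg/m³

For an instantaneous plane source, C(x,t) = M/(n_e·A·√(4πDt)) · exp(−(x−vt)²/(4Dt)), with n_e·A the pore (flow) area.
Plume center vt = 1.6 × 92 = 147.2 m, so the well at 150 m is 2.8 m downgradient of the peak.
√(4πDt) = 19.83 m, giving peak height M/(n_e·A·√(4πDt)) = 320/(0.42 × 110 × 19.83) = 0.3493 kg/m³.
(x−vt)²/(4Dt) = (2.8)²/(4 × 0.34 × 92) = 0.06266; exp(−0.06266) = 0.9393.
C = 0.3493 × 0.9393 = 0.328 kg/m³.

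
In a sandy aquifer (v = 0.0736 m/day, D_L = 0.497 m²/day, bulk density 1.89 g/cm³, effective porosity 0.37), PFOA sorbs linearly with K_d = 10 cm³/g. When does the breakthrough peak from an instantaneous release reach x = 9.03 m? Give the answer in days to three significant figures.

Retardation factor R = 1 + ρ_b·K_d/n = 1 + 1.89 × 10/0.37 = 52.08.
Sorption retards both mechanisms: v_R = v/R = 0.001413 m/day, D_R = D/R = 0.009543 m²/day.
Peak time from v_R²t² + 2D_R t − x² = 0: t = (√(D_R² + v_R²x²) − D_R)/v_R².
√(D_R² + v_R²x²) = √(0.009543² + 0.001413² × 9.03²) = 0.01593; v_R² = 1.997e-06.
t = (0.01593 − 0.009543)/1.997e-06 = 3200 days.

3200 days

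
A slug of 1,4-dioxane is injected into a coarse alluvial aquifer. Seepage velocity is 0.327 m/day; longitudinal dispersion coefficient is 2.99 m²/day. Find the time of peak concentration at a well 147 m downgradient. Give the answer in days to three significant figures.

For the 1D instantaneous-source solution, setting ∂C/∂t = 0 at fixed x gives v²t² + 2Dt − x² = 0, so t = (√(D² + v²x²) − D)/v².
√(D² + v²x²) = √(2.99² + 0.327² × 147²) = 48.16; v² = 0.106929.
t = (48.16 − 2.99)/0.106929 = 422 days (vs. the pure-advection estimate x/v = 450 d).

422 days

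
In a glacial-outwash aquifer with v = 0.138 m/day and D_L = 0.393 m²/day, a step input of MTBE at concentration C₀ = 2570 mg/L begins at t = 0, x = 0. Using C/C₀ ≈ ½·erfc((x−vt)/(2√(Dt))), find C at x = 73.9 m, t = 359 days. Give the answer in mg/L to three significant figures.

189 mg/L

For a continuous step input, C/C₀ ≈ ½·erfc((x−vt)/(2√(Dt))).
vt = 0.138 × 359 = 49.542 m and 2√(Dt) = 2√(0.393 × 359) = 23.76 m.
Argument (x−vt)/(2√(Dt)) = (73.9 − 49.542)/23.76 = 1.025; ½·erfc(1.025) = 0.07359.
C = 2570 × 0.07359 = 189 mg/L.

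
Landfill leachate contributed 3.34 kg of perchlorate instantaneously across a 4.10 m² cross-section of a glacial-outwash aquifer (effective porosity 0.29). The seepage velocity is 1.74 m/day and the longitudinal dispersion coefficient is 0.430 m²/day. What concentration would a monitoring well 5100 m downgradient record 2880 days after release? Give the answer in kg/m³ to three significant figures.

0.00458 kg/m³

For an instantaneous plane source, C(x,t) = M/(n_e·A·√(4πDt)) · exp(−(x−vt)²/(4Dt)), with n_e·A the pore (flow) area.
Plume center vt = 1.74 × 2880 = 5011.2 m, so the well at 5100 m is 88.8 m downgradient of the peak.
√(4πDt) = 124.7 m, giving peak height M/(n_e·A·√(4πDt)) = 3.34/(0.29 × 4.10 × 124.7) = 0.02253 kg/m³.
(x−vt)²/(4Dt) = (88.8)²/(4 × 0.430 × 2880) = 1.592; exp(−1.592) = 0.2035.
C = 0.02253 × 0.2035 = 0.00458 kg/m³.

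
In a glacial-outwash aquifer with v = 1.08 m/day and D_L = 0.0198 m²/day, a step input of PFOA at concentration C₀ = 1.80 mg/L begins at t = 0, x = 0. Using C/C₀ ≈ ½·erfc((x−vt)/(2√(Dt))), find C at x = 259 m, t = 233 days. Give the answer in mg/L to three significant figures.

0.0139 mg/L

For a continuous step input, C/C₀ ≈ ½·erfc((x−vt)/(2√(Dt))).
vt = 1.08 × 233 = 251.64 m and 2√(Dt) = 2√(0.0198 × 233) = 4.296 m.
Argument (x−vt)/(2√(Dt)) = (259 − 251.64)/4.296 = 1.713; ½·erfc(1.713) = 0.007706.
C = 1.80 × 0.007706 = 0.0139 mg/L.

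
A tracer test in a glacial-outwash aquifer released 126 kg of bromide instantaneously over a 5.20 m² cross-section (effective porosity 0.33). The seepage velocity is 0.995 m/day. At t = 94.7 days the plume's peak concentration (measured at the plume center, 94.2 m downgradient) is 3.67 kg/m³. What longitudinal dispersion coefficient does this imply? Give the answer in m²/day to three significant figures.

0.336 m²/day

At the plume center C_max = M/(n_e·A·√(4πDt)), so D = M²/(4πt·(n_e·A·C_max)²).
n_e·A·C_max = 0.33 × 5.20 × 3.67 = 6.298 kg/m.
D = 126²/(4π × 94.7 × 6.298²) = 0.336 m²/day.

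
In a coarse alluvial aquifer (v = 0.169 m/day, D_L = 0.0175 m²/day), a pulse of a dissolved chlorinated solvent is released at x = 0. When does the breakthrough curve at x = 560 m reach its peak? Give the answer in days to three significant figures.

For the 1D instantaneous-source solution, setting ∂C/∂t = 0 at fixed x gives v²t² + 2Dt − x² = 0, so t = (√(D² + v²x²) − D)/v².
√(D² + v²x²) = √(0.0175² + 0.169² × 560²) = 94.64; v² = 0.028561.
t = (94.64 − 0.0175)/0.028561 = 3310 days (vs. the pure-advection estimate x/v = 3310 d).

3310 days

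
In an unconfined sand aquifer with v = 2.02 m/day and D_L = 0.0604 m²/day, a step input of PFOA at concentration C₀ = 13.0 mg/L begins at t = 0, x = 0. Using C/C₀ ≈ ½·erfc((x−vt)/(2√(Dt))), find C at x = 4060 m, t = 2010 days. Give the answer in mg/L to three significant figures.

For a continuous step input, C/C₀ ≈ ½·erfc((x−vt)/(2√(Dt))).
vt = 2.02 × 2010 = 4060.2 m and 2√(Dt) = 2√(0.0604 × 2010) = 22.04 m.
Argument (x−vt)/(2√(Dt)) = (4060 − 4060.2)/22.04 = -0.009074; ½·erfc(-0.009074) = 0.5051.
C = 13.0 × 0.5051 = 6.57 mg/L.

6.57 mg/L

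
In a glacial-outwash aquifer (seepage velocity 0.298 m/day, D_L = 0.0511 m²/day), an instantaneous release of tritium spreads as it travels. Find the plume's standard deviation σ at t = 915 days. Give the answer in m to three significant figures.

Dispersive spreading gives a Gaussian with σ² = 2Dt; advection only shifts the center.
σ = √(2 × 0.0511 × 915) = 9.67 m.

9.67 m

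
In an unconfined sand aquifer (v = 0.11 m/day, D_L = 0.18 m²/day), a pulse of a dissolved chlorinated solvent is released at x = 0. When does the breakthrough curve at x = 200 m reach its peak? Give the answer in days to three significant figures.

1800 days

For the 1D instantaneous-source solution, setting ∂C/∂t = 0 at fixed x gives v²t² + 2Dt − x² = 0, so t = (√(D² + v²x²) − D)/v².
√(D² + v²x²) = √(0.18² + 0.11² × 200²) = 22.00; v² = 0.0121.
t = (22.00 − 0.18)/0.0121 = 1800 days (vs. the pure-advection estimate x/v = 1820 d).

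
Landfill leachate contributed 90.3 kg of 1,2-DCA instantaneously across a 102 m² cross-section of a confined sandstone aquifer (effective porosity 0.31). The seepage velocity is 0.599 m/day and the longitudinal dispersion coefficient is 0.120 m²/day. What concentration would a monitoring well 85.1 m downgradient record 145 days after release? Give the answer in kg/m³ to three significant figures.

For an instantaneous plane source, C(x,t) = M/(n_e·A·√(4πDt)) · exp(−(x−vt)²/(4Dt)), with n_e·A the pore (flow) area.
Plume center vt = 0.599 × 145 = 86.855 m, so the well at 85.1 m is 1.755 m upgradient of the peak.
√(4πDt) = 14.79 m, giving peak height M/(n_e·A·√(4πDt)) = 90.3/(0.31 × 102 × 14.79) = 0.1931 kg/m³.
(x−vt)²/(4Dt) = (-1.755)²/(4 × 0.120 × 145) = 0.04425; exp(−0.04425) = 0.9567.
C = 0.1931 × 0.9567 = 0.185 kg/m³.

0.185 kg/m³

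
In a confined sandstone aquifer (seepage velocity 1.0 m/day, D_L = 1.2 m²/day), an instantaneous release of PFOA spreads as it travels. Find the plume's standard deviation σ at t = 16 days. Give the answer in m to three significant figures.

6.20 m

Dispersive spreading gives a Gaussian with σ² = 2Dt; advection only shifts the center.
σ = √(2 × 1.2 × 16) = 6.20 m.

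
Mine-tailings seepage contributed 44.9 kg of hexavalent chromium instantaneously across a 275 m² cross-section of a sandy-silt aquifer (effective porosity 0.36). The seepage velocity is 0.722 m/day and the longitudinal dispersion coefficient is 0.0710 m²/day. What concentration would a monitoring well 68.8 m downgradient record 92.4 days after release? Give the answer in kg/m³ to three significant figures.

0.0423 kg/m³

For an instantaneous plane source, C(x,t) = M/(n_e·A·√(4πDt)) · exp(−(x−vt)²/(4Dt)), with n_e·A the pore (flow) area.
Plume center vt = 0.722 × 92.4 = 66.7128 m, so the well at 68.8 m is 2.0872 m downgradient of the peak.
√(4πDt) = 9.080 m, giving peak height M/(n_e·A·√(4πDt)) = 44.9/(0.36 × 275 × 9.080) = 0.04995 kg/m³.
(x−vt)²/(4Dt) = (2.0872)²/(4 × 0.0710 × 92.4) = 0.1660; exp(−0.1660) = 0.8470.
C = 0.04995 × 0.8470 = 0.0423 kg/m³.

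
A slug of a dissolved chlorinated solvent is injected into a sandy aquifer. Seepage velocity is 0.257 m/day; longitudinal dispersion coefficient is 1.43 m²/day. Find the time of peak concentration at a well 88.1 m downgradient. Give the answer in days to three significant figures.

For the 1D instantaneous-source solution, setting ∂C/∂t = 0 at fixed x gives v²t² + 2Dt − x² = 0, so t = (√(D² + v²x²) − D)/v².
√(D² + v²x²) = √(1.43² + 0.257² × 88.1²) = 22.69; v² = 0.066049.
t = (22.69 − 1.43)/0.066049 = 322 days (vs. the pure-advection estimate x/v = 343 d).

322 days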